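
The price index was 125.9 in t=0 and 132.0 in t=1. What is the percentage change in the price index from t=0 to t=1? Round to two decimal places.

4.85%

Change = (132.0 − 125.9) / 125.9 × 100
       = 6.1 / 125.9 × 100 = 4.8451%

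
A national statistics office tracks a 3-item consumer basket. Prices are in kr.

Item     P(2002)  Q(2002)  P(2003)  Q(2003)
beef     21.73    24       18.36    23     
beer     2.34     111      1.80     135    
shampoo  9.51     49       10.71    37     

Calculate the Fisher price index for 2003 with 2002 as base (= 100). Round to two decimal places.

Laspeyres component (base-period weights):
ΣP(2003)Q(2002) = 18.36×24 + 1.80×111 + 10.71×49 = 440.64 + 199.8 + 524.79 = 1165.23
ΣP(2002)Q(2002) = 21.73×24 + 2.34×111 + 9.51×49 = 521.52 + 259.74 + 465.99 = 1247.25
L = 1165.23 / 1247.25 × 100 = 93.4239
Paasche component (current-period weights):
ΣP(2003)Q(2003) = 18.36×23 + 1.80×135 + 10.71×37 = 422.28 + 243 + 396.27 = 1061.55
ΣP(2002)Q(2003) = 21.73×23 + 2.34×135 + 9.51×37 = 499.79 + 315.9 + 351.87 = 1167.56
P = 1061.55 / 1167.56 × 100 = 90.9204
Fisher = √(L × P) = √(93.4239 × 90.9204) = 92.1637

92.16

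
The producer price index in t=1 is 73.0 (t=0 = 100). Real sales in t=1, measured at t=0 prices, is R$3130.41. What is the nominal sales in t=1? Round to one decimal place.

Nominal = Real × (Index/100) = 3130.41 × (73.0/100)
        = 3130.41 × 0.730 = 2285.1993

2285.2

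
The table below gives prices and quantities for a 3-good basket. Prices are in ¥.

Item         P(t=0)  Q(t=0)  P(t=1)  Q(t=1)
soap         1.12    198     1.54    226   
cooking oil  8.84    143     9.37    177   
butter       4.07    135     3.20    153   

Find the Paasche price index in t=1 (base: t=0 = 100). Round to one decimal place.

102.3

Paasche price index uses current-period quantities as weights.
ΣP(t=1)·Q(t=1) = 1.54×226 + 9.37×177 + 3.20×153 = 348.04 + 1658.49 + 489.6 = 2496.13
ΣP(t=0)·Q(t=1) = 1.12×226 + 8.84×177 + 4.07×153 = 253.12 + 1564.68 + 622.71 = 2440.51
Index = 2496.13 / 2440.51 × 100 = 102.2790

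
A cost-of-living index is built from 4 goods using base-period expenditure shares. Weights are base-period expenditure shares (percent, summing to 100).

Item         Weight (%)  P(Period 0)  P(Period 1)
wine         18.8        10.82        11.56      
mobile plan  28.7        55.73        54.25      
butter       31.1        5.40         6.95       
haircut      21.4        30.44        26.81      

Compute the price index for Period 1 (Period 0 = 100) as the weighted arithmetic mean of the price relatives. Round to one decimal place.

wine: 18.8 × (11.56/10.82) = 18.8 × 1.068392 = 20.0858
mobile plan: 28.7 × (54.25/55.73) = 28.7 × 0.973443 = 27.9378
butter: 31.1 × (6.95/5.40) = 31.1 × 1.287037 = 40.0269
haircut: 21.4 × (26.81/30.44) = 21.4 × 0.880749 = 18.8480
Index = Σ wᵢ·(p₁ᵢ/p₀ᵢ) = 20.0858 + 27.9378 + 40.0269 + 18.8480 = 106.8985

106.9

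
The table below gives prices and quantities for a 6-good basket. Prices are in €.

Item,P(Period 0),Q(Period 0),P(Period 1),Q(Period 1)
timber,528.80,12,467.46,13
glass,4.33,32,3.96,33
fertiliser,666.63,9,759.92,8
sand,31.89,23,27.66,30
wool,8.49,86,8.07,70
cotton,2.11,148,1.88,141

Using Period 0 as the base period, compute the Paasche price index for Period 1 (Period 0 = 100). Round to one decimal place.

Paasche price index uses current-period quantities as weights.
ΣP(Period 1)·Q(Period 1) = 467.46×13 + 3.96×33 + 759.92×8 + 27.66×30 + 8.07×70 + 1.88×141 = 6076.98 + 130.68 + 6079.36 + 829.8 + 564.9 + 265.08 = 13946.8
ΣP(Period 0)·Q(Period 1) = 528.80×13 + 4.33×33 + 666.63×8 + 31.89×30 + 8.49×70 + 2.11×141 = 6874.4 + 142.89 + 5333.04 + 956.7 + 594.3 + 297.51 = 14198.84
Index = 13946.8 / 14198.84 × 100 = 98.2249

98.2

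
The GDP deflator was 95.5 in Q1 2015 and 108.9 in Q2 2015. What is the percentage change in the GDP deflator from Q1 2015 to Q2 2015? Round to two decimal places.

Change = (108.9 − 95.5) / 95.5 × 100
       = 13.4 / 95.5 × 100 = 14.0314%

14.03%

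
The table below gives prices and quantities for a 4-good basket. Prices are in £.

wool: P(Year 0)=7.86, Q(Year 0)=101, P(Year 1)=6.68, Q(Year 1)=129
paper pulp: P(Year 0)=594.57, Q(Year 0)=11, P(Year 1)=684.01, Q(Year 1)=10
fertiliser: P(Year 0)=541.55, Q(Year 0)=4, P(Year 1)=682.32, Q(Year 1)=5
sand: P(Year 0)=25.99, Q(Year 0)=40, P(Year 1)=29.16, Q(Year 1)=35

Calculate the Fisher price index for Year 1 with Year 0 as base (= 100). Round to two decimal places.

Laspeyres component (base-period weights):
ΣP(Year 1)Q(Year 0) = 6.68×101 + 684.01×11 + 682.32×4 + 29.16×40 = 674.68 + 7524.11 + 2729.28 + 1166.4 = 12094.47
ΣP(Year 0)Q(Year 0) = 7.86×101 + 594.57×11 + 541.55×4 + 25.99×40 = 793.86 + 6540.27 + 2166.2 + 1039.6 = 10539.93
L = 12094.47 / 10539.93 × 100 = 114.7491
Paasche component (current-period weights):
ΣP(Year 1)Q(Year 1) = 6.68×129 + 684.01×10 + 682.32×5 + 29.16×35 = 861.72 + 6840.1 + 3411.6 + 1020.6 = 12134.02
ΣP(Year 0)Q(Year 1) = 7.86×129 + 594.57×10 + 541.55×5 + 25.99×35 = 1013.94 + 5945.7 + 2707.75 + 909.65 = 10577.04
P = 12134.02 / 10577.04 × 100 = 114.7204
Fisher = √(L × P) = √(114.7491 × 114.7204) = 114.7347

114.73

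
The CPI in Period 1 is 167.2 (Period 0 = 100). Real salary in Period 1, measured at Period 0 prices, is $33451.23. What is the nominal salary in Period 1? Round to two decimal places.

55930.46

Nominal = Real × (Index/100) = 33451.23 × (167.2/100)
        = 33451.23 × 1.672 = 55930.4566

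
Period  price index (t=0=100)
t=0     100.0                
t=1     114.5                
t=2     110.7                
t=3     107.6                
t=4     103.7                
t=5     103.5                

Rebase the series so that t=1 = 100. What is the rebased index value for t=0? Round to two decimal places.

Rebased(t=0) = 100.0 / 114.5 × 100 = 87.3362

87.34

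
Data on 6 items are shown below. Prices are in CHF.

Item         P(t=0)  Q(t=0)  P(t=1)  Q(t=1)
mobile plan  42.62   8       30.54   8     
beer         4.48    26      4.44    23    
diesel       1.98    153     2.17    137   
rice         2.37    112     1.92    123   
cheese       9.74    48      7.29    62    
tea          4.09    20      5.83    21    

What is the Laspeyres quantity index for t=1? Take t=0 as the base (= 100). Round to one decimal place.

Laspeyres quantity index uses base-period prices as weights.
ΣP(t=0)·Q(t=1) = 42.62×8 + 4.48×23 + 1.98×137 + 2.37×123 + 9.74×62 + 4.09×21 = 340.96 + 103.04 + 271.26 + 291.51 + 603.88 + 85.89 = 1696.54
ΣP(t=0)·Q(t=0) = 42.62×8 + 4.48×26 + 1.98×153 + 2.37×112 + 9.74×48 + 4.09×20 = 340.96 + 116.48 + 302.94 + 265.44 + 467.52 + 81.8 = 1575.14
Index = 1696.54 / 1575.14 × 100 = 107.7073

107.7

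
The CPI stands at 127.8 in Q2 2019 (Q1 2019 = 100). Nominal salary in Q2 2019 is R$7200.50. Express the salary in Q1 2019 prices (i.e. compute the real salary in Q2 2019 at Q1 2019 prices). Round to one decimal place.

Real = Nominal ÷ (Index/100) = 7200.50 ÷ (127.8/100)
     = 7200.50 ÷ 1.278 = 5634.1941

5634.2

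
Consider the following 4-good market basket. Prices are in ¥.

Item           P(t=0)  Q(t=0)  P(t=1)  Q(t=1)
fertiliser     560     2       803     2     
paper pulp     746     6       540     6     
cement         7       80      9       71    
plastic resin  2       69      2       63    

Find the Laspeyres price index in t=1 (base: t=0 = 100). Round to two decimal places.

Laspeyres price index uses base-period quantities as weights.
ΣP(t=1)·Q(t=0) = 803×2 + 540×6 + 9×80 + 2×69 = 1606 + 3240 + 720 + 138 = 5704
ΣP(t=0)·Q(t=0) = 560×2 + 746×6 + 7×80 + 2×69 = 1120 + 4476 + 560 + 138 = 6294
Index = 5704 / 6294 × 100 = 90.6260

90.63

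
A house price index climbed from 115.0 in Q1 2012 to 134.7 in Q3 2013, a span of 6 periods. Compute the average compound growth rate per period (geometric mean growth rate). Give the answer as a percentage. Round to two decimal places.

Growth factor = (134.7/115.0)^(1/6) = (1.171304)^(1/6) = 1.026703
Growth rate = 1.026703 − 1 = 0.026703 = 2.6703%

2.67%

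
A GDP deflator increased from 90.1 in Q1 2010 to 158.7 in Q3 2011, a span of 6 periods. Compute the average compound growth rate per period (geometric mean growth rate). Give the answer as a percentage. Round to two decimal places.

Growth factor = (158.7/90.1)^(1/6) = (1.761376)^(1/6) = 1.098943
Growth rate = 1.098943 − 1 = 0.098943 = 9.8943%

9.89%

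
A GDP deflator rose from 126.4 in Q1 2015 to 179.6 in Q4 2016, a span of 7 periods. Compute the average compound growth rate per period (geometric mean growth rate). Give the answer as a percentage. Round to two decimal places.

Growth factor = (179.6/126.4)^(1/7) = (1.420886)^(1/7) = 1.051463
Growth rate = 1.051463 − 1 = 0.051463 = 5.1463%

5.15%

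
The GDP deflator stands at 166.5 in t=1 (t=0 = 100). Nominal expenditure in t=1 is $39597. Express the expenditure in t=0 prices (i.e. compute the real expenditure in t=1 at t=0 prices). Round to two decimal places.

Real = Nominal ÷ (Index/100) = 39597 ÷ (166.5/100)
     = 39597 ÷ 1.665 = 23781.9820

23781.98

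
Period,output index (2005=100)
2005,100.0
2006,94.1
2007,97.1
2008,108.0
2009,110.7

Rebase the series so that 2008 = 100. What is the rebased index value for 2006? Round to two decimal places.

Rebased(2006) = 94.1 / 108.0 × 100 = 87.1296

87.13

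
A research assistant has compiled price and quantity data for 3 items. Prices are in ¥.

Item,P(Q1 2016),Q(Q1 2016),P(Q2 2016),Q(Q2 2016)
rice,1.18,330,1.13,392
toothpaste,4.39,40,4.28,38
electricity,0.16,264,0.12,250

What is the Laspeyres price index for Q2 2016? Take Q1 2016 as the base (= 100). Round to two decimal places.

94.82

Laspeyres price index uses base-period quantities as weights.
ΣP(Q2 2016)·Q(Q1 2016) = 1.13×330 + 4.28×40 + 0.12×264 = 372.9 + 171.2 + 31.68 = 575.78
ΣP(Q1 2016)·Q(Q1 2016) = 1.18×330 + 4.39×40 + 0.16×264 = 389.4 + 175.6 + 42.24 = 607.24
Index = 575.78 / 607.24 × 100 = 94.8192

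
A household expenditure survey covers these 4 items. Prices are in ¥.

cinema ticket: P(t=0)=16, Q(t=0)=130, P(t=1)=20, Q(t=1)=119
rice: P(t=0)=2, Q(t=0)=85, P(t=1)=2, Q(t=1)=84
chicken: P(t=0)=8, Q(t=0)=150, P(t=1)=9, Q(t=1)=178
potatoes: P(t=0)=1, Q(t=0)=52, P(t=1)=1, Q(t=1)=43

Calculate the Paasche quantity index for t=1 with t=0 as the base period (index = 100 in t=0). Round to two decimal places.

Paasche quantity index uses current-period prices as weights.
ΣP(t=1)·Q(t=1) = 20×119 + 2×84 + 9×178 + 1×43 = 2380 + 168 + 1602 + 43 = 4193
ΣP(t=1)·Q(t=0) = 20×130 + 2×85 + 9×150 + 1×52 = 2600 + 170 + 1350 + 52 = 4172
Index = 4193 / 4172 × 100 = 100.5034

100.50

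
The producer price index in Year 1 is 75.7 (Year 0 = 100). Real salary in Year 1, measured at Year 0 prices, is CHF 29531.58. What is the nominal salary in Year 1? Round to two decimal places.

22355.41

Nominal = Real × (Index/100) = 29531.58 × (75.7/100)
        = 29531.58 × 0.757 = 22355.4061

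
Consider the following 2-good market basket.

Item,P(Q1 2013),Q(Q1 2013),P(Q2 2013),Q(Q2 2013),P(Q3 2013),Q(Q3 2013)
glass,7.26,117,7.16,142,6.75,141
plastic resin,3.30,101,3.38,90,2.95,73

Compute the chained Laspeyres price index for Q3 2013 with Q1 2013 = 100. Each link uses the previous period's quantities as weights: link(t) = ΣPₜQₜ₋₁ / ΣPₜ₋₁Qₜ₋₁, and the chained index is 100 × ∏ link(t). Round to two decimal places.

Link Q1 2013→Q2 2013:
ΣP(Q2 2013)Q(Q1 2013) = 7.16×117 + 3.38×101 = 837.72 + 341.38 = 1179.1
ΣP(Q1 2013)Q(Q1 2013) = 7.26×117 + 3.30×101 = 849.42 + 333.3 = 1182.72
link = 1179.1/1182.72 = 0.996939
Link Q2 2013→Q3 2013:
ΣP(Q3 2013)Q(Q2 2013) = 6.75×142 + 2.95×90 = 958.5 + 265.5 = 1224
ΣP(Q2 2013)Q(Q2 2013) = 7.16×142 + 3.38×90 = 1016.72 + 304.2 = 1320.92
link = 1224/1320.92 = 0.926627
Chained index = 100 × 0.996939 × 0.926627 = 92.3791

92.38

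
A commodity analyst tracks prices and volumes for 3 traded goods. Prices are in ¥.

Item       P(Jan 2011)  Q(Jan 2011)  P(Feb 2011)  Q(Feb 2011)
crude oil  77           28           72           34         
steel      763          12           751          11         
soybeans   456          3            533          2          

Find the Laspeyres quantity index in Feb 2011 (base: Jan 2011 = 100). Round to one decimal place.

Laspeyres quantity index uses base-period prices as weights.
ΣP(Jan 2011)·Q(Feb 2011) = 77×34 + 763×11 + 456×2 = 2618 + 8393 + 912 = 11923
ΣP(Jan 2011)·Q(Jan 2011) = 77×28 + 763×12 + 456×3 = 2156 + 9156 + 1368 = 12680
Index = 11923 / 12680 × 100 = 94.0300

94.0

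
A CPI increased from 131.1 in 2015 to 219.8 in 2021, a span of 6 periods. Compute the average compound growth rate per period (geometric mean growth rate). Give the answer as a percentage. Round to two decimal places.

8.99%

Growth factor = (219.8/131.1)^(1/6) = (1.676583)^(1/6) = 1.089944
Growth rate = 1.089944 − 1 = 0.089944 = 8.9944%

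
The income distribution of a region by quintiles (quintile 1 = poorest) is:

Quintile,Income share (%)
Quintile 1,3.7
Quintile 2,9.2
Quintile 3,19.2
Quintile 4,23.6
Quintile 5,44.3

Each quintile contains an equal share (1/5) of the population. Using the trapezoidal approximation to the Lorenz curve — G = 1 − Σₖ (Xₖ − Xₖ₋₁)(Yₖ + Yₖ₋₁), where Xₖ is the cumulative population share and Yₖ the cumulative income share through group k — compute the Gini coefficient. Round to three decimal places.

0.382

Cumulative income shares Yₖ: 0.0370, 0.1290, 0.3210, 0.5570, 1.0000
Σ (Xₖ−Xₖ₋₁)(Yₖ+Yₖ₋₁) = (1/5)(0.0370+0.0000) + (1/5)(0.1290+0.0370) + (1/5)(0.3210+0.1290) + (1/5)(0.5570+0.3210) + (1/5)(1.0000+0.5570)
  = 0.0074 + 0.0332 + 0.0900 + 0.1756 + 0.3114 = 0.6176
G = 1 − 0.6176 = 0.3824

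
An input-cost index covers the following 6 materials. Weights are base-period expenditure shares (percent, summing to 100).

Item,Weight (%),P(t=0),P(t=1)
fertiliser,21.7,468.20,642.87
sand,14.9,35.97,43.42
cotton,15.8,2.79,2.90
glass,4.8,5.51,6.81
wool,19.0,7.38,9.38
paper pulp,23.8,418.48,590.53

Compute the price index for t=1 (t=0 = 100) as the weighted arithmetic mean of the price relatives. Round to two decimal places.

fertiliser: 21.7 × (642.87/468.20) = 21.7 × 1.373067 = 29.7956
sand: 14.9 × (43.42/35.97) = 14.9 × 1.207117 = 17.9860
cotton: 15.8 × (2.90/2.79) = 15.8 × 1.039427 = 16.4229
glass: 4.8 × (6.81/5.51) = 4.8 × 1.235935 = 5.9325
wool: 19.0 × (9.38/7.38) = 19.0 × 1.271003 = 24.1491
paper pulp: 23.8 × (590.53/418.48) = 23.8 × 1.411131 = 33.5849
Index = Σ wᵢ·(p₁ᵢ/p₀ᵢ) = 29.7956 + 17.9860 + 16.4229 + 5.9325 + 24.1491 + 33.5849 = 127.8710

127.87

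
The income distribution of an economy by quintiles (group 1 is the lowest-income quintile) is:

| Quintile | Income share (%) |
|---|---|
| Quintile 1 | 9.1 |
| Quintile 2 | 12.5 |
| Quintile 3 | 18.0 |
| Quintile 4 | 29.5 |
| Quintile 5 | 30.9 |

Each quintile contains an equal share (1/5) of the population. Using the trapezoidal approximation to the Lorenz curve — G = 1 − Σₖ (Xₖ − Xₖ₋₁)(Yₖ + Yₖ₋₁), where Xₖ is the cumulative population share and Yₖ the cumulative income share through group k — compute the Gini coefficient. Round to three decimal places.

0.242

Cumulative income shares Yₖ: 0.0910, 0.2160, 0.3960, 0.6910, 1.0000
Σ (Xₖ−Xₖ₋₁)(Yₖ+Yₖ₋₁) = (1/5)(0.0910+0.0000) + (1/5)(0.2160+0.0910) + (1/5)(0.3960+0.2160) + (1/5)(0.6910+0.3960) + (1/5)(1.0000+0.6910)
  = 0.0182 + 0.0614 + 0.1224 + 0.2174 + 0.3382 = 0.7576
G = 1 − 0.7576 = 0.2424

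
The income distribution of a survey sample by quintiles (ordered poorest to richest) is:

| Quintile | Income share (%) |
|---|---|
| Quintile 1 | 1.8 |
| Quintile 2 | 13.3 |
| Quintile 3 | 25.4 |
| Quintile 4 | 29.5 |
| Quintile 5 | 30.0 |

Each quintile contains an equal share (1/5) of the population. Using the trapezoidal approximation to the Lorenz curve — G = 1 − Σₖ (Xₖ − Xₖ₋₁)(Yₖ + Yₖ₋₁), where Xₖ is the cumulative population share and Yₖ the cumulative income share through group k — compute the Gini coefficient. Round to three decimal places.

0.290

Cumulative income shares Yₖ: 0.0180, 0.1510, 0.4050, 0.7000, 1.0000
Σ (Xₖ−Xₖ₋₁)(Yₖ+Yₖ₋₁) = (1/5)(0.0180+0.0000) + (1/5)(0.1510+0.0180) + (1/5)(0.4050+0.1510) + (1/5)(0.7000+0.4050) + (1/5)(1.0000+0.7000)
  = 0.0036 + 0.0338 + 0.1112 + 0.2210 + 0.3400 = 0.7096
G = 1 − 0.7096 = 0.2904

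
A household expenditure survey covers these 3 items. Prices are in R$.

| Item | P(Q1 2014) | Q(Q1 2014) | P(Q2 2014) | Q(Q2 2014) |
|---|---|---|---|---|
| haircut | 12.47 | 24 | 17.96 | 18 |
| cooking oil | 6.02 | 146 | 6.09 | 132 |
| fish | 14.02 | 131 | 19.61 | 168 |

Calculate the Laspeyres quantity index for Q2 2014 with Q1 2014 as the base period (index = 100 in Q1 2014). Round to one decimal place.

111.9

Laspeyres quantity index uses base-period prices as weights.
ΣP(Q1 2014)·Q(Q2 2014) = 12.47×18 + 6.02×132 + 14.02×168 = 224.46 + 794.64 + 2355.36 = 3374.46
ΣP(Q1 2014)·Q(Q1 2014) = 12.47×24 + 6.02×146 + 14.02×131 = 299.28 + 878.92 + 1836.62 = 3014.82
Index = 3374.46 / 3014.82 × 100 = 111.9291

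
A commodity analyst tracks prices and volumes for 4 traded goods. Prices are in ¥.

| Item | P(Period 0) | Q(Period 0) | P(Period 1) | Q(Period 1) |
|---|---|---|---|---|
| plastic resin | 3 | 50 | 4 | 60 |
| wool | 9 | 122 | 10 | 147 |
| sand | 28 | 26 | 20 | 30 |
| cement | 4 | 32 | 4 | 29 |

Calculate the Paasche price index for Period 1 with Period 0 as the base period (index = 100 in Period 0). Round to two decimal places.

Paasche price index uses current-period quantities as weights.
ΣP(Period 1)·Q(Period 1) = 4×60 + 10×147 + 20×30 + 4×29 = 240 + 1470 + 600 + 116 = 2426
ΣP(Period 0)·Q(Period 1) = 3×60 + 9×147 + 28×30 + 4×29 = 180 + 1323 + 840 + 116 = 2459
Index = 2426 / 2459 × 100 = 98.6580

98.66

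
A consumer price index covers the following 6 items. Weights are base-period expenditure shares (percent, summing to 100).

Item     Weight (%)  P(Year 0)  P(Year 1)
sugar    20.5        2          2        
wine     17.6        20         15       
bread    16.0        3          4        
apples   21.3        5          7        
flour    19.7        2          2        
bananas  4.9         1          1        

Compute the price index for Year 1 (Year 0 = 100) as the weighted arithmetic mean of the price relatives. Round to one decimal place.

109.5

sugar: 20.5 × (2/2) = 20.5 × 1.000000 = 20.5000
wine: 17.6 × (15/20) = 17.6 × 0.750000 = 13.2000
bread: 16.0 × (4/3) = 16.0 × 1.333333 = 21.3333
apples: 21.3 × (7/5) = 21.3 × 1.400000 = 29.8200
flour: 19.7 × (2/2) = 19.7 × 1.000000 = 19.7000
bananas: 4.9 × (1/1) = 4.9 × 1.000000 = 4.9000
Index = Σ wᵢ·(p₁ᵢ/p₀ᵢ) = 20.5000 + 13.2000 + 21.3333 + 29.8200 + 19.7000 + 4.9000 = 109.4533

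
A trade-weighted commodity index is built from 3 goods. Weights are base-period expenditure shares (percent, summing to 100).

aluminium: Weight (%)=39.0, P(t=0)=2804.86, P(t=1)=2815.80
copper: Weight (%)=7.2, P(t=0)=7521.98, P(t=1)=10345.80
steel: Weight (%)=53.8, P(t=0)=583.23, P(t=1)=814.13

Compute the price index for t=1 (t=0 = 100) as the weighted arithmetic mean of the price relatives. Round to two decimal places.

124.15

aluminium: 39.0 × (2815.80/2804.86) = 39.0 × 1.003900 = 39.1521
copper: 7.2 × (10345.80/7521.98) = 7.2 × 1.375409 = 9.9029
steel: 53.8 × (814.13/583.23) = 53.8 × 1.395899 = 75.0994
Index = Σ wᵢ·(p₁ᵢ/p₀ᵢ) = 39.1521 + 9.9029 + 75.0994 = 124.1544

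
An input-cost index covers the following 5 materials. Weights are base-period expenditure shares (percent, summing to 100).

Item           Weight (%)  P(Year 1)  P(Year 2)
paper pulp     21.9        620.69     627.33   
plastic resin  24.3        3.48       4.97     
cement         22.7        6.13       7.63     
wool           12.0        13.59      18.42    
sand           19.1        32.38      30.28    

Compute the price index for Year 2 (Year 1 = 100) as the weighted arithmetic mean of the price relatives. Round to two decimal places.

119.22

paper pulp: 21.9 × (627.33/620.69) = 21.9 × 1.010698 = 22.1343
plastic resin: 24.3 × (4.97/3.48) = 24.3 × 1.428161 = 34.7043
cement: 22.7 × (7.63/6.13) = 22.7 × 1.244698 = 28.2546
wool: 12.0 × (18.42/13.59) = 12.0 × 1.355408 = 16.2649
sand: 19.1 × (30.28/32.38) = 19.1 × 0.935145 = 17.8613
Index = Σ wᵢ·(p₁ᵢ/p₀ᵢ) = 22.1343 + 34.7043 + 28.2546 + 16.2649 + 17.8613 = 119.2194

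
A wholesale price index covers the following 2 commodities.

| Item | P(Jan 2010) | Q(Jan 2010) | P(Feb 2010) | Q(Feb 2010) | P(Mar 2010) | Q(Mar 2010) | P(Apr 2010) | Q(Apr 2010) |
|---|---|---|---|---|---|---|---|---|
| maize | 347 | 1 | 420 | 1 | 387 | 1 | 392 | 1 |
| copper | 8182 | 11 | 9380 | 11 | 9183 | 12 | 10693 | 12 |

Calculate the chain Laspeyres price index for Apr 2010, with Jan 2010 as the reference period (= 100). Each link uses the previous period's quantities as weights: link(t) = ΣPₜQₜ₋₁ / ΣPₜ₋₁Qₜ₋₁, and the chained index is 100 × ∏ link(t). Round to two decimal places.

130.63

Link Jan 2010→Feb 2010:
ΣP(Feb 2010)Q(Jan 2010) = 420×1 + 9380×11 = 420 + 103180 = 103600
ΣP(Jan 2010)Q(Jan 2010) = 347×1 + 8182×11 = 347 + 90002 = 90349
link = 103600/90349 = 1.146665
Link Feb 2010→Mar 2010:
ΣP(Mar 2010)Q(Feb 2010) = 387×1 + 9183×11 = 387 + 101013 = 101400
ΣP(Feb 2010)Q(Feb 2010) = 420×1 + 9380×11 = 420 + 103180 = 103600
link = 101400/103600 = 0.978764
Link Mar 2010→Apr 2010:
ΣP(Apr 2010)Q(Mar 2010) = 392×1 + 10693×12 = 392 + 128316 = 128708
ΣP(Mar 2010)Q(Mar 2010) = 387×1 + 9183×12 = 387 + 110196 = 110583
link = 128708/110583 = 1.163904
Chained index = 100 × 1.146665 × 0.978764 × 1.163904 = 130.6266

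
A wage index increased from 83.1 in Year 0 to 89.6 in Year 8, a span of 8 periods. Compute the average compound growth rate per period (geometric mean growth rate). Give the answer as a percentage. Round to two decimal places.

Growth factor = (89.6/83.1)^(1/8) = (1.078219)^(1/8) = 1.009458
Growth rate = 1.009458 − 1 = 0.009458 = 0.9458%

0.95%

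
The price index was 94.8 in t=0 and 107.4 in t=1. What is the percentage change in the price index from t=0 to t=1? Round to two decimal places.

Change = (107.4 − 94.8) / 94.8 × 100
       = 12.6 / 94.8 × 100 = 13.2911%

13.29%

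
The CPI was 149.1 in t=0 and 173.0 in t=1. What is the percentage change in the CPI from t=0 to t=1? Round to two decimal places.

16.03%

Change = (173.0 − 149.1) / 149.1 × 100
       = 23.9 / 149.1 × 100 = 16.0295%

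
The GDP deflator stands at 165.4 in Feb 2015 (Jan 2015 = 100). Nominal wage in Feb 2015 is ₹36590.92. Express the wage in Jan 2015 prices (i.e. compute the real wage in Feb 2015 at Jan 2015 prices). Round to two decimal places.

22122.68

Real = Nominal ÷ (Index/100) = 36590.92 ÷ (165.4/100)
     = 36590.92 ÷ 1.654 = 22122.6844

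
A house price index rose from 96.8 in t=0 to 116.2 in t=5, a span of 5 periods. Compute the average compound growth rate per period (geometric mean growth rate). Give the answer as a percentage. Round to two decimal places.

Growth factor = (116.2/96.8)^(1/5) = (1.200413)^(1/5) = 1.037209
Growth rate = 1.037209 − 1 = 0.037209 = 3.7209%

3.72%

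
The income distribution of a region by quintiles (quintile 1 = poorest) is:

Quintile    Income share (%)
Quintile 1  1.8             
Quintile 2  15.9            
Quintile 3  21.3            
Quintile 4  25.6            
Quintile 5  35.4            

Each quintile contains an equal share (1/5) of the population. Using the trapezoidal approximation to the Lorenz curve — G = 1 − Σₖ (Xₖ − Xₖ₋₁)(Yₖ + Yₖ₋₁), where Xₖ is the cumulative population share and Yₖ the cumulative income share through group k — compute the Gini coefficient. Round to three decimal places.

0.308

Cumulative income shares Yₖ: 0.0180, 0.1770, 0.3900, 0.6460, 1.0000
Σ (Xₖ−Xₖ₋₁)(Yₖ+Yₖ₋₁) = (1/5)(0.0180+0.0000) + (1/5)(0.1770+0.0180) + (1/5)(0.3900+0.1770) + (1/5)(0.6460+0.3900) + (1/5)(1.0000+0.6460)
  = 0.0036 + 0.0390 + 0.1134 + 0.2072 + 0.3292 = 0.6924
G = 1 − 0.6924 = 0.3076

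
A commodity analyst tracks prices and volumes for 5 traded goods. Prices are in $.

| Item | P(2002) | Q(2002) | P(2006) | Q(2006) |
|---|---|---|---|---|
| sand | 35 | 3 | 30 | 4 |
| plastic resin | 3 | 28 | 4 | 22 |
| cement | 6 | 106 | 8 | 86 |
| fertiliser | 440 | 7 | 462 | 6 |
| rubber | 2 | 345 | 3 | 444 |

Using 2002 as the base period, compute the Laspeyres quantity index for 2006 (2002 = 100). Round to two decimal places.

Laspeyres quantity index uses base-period prices as weights.
ΣP(2002)·Q(2006) = 35×4 + 3×22 + 6×86 + 440×6 + 2×444 = 140 + 66 + 516 + 2640 + 888 = 4250
ΣP(2002)·Q(2002) = 35×3 + 3×28 + 6×106 + 440×7 + 2×345 = 105 + 84 + 636 + 3080 + 690 = 4595
Index = 4250 / 4595 × 100 = 92.4918

92.49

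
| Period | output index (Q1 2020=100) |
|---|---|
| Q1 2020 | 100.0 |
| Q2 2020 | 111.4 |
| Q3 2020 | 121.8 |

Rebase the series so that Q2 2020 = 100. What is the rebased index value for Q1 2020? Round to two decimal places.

Rebased(Q1 2020) = 100.0 / 111.4 × 100 = 89.7666

89.77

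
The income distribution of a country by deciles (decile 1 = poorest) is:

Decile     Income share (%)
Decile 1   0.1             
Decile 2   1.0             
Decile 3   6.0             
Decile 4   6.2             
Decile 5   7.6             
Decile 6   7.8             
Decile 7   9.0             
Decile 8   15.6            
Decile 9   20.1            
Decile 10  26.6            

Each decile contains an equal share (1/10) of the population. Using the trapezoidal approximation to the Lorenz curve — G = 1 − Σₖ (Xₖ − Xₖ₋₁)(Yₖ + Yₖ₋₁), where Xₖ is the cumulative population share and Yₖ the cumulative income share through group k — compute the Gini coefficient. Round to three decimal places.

Cumulative income shares Yₖ: 0.0010, 0.0110, 0.0710, 0.1330, 0.2090, 0.2870, 0.3770, 0.5330, 0.7340, 1.0000
Σ (Xₖ−Xₖ₋₁)(Yₖ+Yₖ₋₁) = (1/10)(0.0010+0.0000) + (1/10)(0.0110+0.0010) + (1/10)(0.0710+0.0110) + (1/10)(0.1330+0.0710) + (1/10)(0.2090+0.1330) + (1/10)(0.2870+0.2090) + (1/10)(0.3770+0.2870) + (1/10)(0.5330+0.3770) + (1/10)(0.7340+0.5330) + (1/10)(1.0000+0.7340)
  = 0.0001 + 0.0012 + 0.0082 + 0.0204 + 0.0342 + 0.0496 + 0.0664 + 0.0910 + 0.1267 + 0.1734 = 0.5712
G = 1 − 0.5712 = 0.4288

0.429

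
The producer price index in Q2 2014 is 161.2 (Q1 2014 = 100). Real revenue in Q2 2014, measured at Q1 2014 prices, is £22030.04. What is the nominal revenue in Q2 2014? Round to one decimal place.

Nominal = Real × (Index/100) = 22030.04 × (161.2/100)
        = 22030.04 × 1.612 = 35512.4245

35512.4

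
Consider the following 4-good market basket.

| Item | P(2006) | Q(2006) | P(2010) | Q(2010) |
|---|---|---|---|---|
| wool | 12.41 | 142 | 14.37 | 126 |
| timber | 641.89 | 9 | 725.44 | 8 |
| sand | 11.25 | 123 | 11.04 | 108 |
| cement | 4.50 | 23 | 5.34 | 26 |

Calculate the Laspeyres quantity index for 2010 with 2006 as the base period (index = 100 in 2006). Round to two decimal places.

88.97

Laspeyres quantity index uses base-period prices as weights.
ΣP(2006)·Q(2010) = 12.41×126 + 641.89×8 + 11.25×108 + 4.50×26 = 1563.66 + 5135.12 + 1215 + 117 = 8030.78
ΣP(2006)·Q(2006) = 12.41×142 + 641.89×9 + 11.25×123 + 4.50×23 = 1762.22 + 5777.01 + 1383.75 + 103.5 = 9026.48
Index = 8030.78 / 9026.48 × 100 = 88.9691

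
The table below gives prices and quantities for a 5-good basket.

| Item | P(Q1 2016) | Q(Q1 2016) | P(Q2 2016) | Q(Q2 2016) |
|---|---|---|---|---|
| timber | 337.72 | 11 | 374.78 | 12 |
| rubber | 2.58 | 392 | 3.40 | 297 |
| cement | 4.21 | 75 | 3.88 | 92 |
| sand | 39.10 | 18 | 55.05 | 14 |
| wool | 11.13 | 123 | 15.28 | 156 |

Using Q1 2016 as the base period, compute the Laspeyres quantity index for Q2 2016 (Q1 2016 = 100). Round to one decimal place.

Laspeyres quantity index uses base-period prices as weights.
ΣP(Q1 2016)·Q(Q2 2016) = 337.72×12 + 2.58×297 + 4.21×92 + 39.10×14 + 11.13×156 = 4052.64 + 766.26 + 387.32 + 547.4 + 1736.28 = 7489.9
ΣP(Q1 2016)·Q(Q1 2016) = 337.72×11 + 2.58×392 + 4.21×75 + 39.10×18 + 11.13×123 = 3714.92 + 1011.36 + 315.75 + 703.8 + 1368.99 = 7114.82
Index = 7489.9 / 7114.82 × 100 = 105.2718

105.3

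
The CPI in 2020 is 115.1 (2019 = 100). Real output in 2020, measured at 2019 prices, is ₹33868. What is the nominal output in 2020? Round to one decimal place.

Nominal = Real × (Index/100) = 33868 × (115.1/100)
        = 33868 × 1.151 = 38982.0680

38982.1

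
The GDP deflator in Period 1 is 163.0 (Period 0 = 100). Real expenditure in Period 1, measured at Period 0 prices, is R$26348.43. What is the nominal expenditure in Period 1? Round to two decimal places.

42947.94

Nominal = Real × (Index/100) = 26348.43 × (163.0/100)
        = 26348.43 × 1.630 = 42947.9409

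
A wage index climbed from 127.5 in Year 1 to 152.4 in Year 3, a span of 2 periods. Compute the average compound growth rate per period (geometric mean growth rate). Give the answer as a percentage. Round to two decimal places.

9.33%

Growth factor = (152.4/127.5)^(1/2) = (1.195294)^(1/2) = 1.093295
Growth rate = 1.093295 − 1 = 0.093295 = 9.3295%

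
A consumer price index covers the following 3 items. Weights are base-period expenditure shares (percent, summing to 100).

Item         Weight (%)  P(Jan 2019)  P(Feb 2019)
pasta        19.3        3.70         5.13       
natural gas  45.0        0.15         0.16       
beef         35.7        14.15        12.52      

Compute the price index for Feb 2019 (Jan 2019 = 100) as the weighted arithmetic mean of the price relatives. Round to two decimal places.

pasta: 19.3 × (5.13/3.70) = 19.3 × 1.386486 = 26.7592
natural gas: 45.0 × (0.16/0.15) = 45.0 × 1.066667 = 48.0000
beef: 35.7 × (12.52/14.15) = 35.7 × 0.884806 = 31.5876
Index = Σ wᵢ·(p₁ᵢ/p₀ᵢ) = 26.7592 + 48.0000 + 31.5876 = 106.3468

106.35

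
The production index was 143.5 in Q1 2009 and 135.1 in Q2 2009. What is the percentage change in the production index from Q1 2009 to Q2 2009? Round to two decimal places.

Change = (135.1 − 143.5) / 143.5 × 100
       = -8.4 / 143.5 × 100 = -5.8537%

-5.85%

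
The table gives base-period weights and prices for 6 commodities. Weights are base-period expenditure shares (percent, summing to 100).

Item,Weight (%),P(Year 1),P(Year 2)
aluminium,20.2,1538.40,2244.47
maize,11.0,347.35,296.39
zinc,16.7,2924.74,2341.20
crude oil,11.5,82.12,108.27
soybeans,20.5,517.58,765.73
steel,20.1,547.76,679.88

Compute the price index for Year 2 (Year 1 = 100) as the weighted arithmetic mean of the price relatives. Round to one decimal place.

aluminium: 20.2 × (2244.47/1538.40) = 20.2 × 1.458964 = 29.4711
maize: 11.0 × (296.39/347.35) = 11.0 × 0.853289 = 9.3862
zinc: 16.7 × (2341.20/2924.74) = 16.7 × 0.800481 = 13.3680
crude oil: 11.5 × (108.27/82.12) = 11.5 × 1.318436 = 15.1620
soybeans: 20.5 × (765.73/517.58) = 20.5 × 1.479443 = 30.3286
steel: 20.1 × (679.88/547.76) = 20.1 × 1.241201 = 24.9481
Index = Σ wᵢ·(p₁ᵢ/p₀ᵢ) = 29.4711 + 9.3862 + 13.3680 + 15.1620 + 30.3286 + 24.9481 = 122.6640

122.7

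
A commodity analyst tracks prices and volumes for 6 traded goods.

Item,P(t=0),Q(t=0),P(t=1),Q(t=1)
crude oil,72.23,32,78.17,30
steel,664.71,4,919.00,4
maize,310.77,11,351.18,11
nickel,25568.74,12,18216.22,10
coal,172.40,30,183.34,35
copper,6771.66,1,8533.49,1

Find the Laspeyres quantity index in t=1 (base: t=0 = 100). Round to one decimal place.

Laspeyres quantity index uses base-period prices as weights.
ΣP(t=0)·Q(t=1) = 72.23×30 + 664.71×4 + 310.77×11 + 25568.74×10 + 172.40×35 + 6771.66×1 = 2166.9 + 2658.84 + 3418.47 + 255687.4 + 6034 + 6771.66 = 276737.27
ΣP(t=0)·Q(t=0) = 72.23×32 + 664.71×4 + 310.77×11 + 25568.74×12 + 172.40×30 + 6771.66×1 = 2311.36 + 2658.84 + 3418.47 + 306824.88 + 5172 + 6771.66 = 327157.21
Index = 276737.27 / 327157.21 × 100 = 84.5885

84.6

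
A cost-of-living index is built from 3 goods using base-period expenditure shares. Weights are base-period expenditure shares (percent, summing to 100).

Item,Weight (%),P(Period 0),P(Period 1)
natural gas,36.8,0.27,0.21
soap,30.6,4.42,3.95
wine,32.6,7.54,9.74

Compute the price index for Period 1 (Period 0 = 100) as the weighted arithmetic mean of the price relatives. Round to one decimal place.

natural gas: 36.8 × (0.21/0.27) = 36.8 × 0.777778 = 28.6222
soap: 30.6 × (3.95/4.42) = 30.6 × 0.893665 = 27.3462
wine: 32.6 × (9.74/7.54) = 32.6 × 1.291777 = 42.1119
Index = Σ wᵢ·(p₁ᵢ/p₀ᵢ) = 28.6222 + 27.3462 + 42.1119 = 98.0803

98.1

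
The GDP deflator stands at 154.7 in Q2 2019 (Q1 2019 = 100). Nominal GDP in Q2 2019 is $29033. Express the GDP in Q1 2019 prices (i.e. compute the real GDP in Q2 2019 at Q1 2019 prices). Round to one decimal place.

Real = Nominal ÷ (Index/100) = 29033 ÷ (154.7/100)
     = 29033 ÷ 1.547 = 18767.2915

18767.3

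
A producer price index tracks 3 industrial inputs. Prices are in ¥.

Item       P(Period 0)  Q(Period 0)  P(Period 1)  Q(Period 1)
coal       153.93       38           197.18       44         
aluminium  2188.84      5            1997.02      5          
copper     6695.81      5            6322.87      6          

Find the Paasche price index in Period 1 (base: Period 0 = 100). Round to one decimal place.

97.8

Paasche price index uses current-period quantities as weights.
ΣP(Period 1)·Q(Period 1) = 197.18×44 + 1997.02×5 + 6322.87×6 = 8675.92 + 9985.1 + 37937.22 = 56598.24
ΣP(Period 0)·Q(Period 1) = 153.93×44 + 2188.84×5 + 6695.81×6 = 6772.92 + 10944.2 + 40174.86 = 57891.98
Index = 56598.24 / 57891.98 × 100 = 97.7653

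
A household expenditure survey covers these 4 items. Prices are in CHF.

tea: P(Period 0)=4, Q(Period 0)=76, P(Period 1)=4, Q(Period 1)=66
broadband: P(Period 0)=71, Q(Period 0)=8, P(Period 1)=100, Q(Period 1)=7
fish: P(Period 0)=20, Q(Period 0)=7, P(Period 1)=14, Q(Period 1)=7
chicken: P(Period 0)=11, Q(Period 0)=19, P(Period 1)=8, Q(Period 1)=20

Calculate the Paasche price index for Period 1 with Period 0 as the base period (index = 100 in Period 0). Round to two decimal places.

109.01

Paasche price index uses current-period quantities as weights.
ΣP(Period 1)·Q(Period 1) = 4×66 + 100×7 + 14×7 + 8×20 = 264 + 700 + 98 + 160 = 1222
ΣP(Period 0)·Q(Period 1) = 4×66 + 71×7 + 20×7 + 11×20 = 264 + 497 + 140 + 220 = 1121
Index = 1222 / 1121 × 100 = 109.0098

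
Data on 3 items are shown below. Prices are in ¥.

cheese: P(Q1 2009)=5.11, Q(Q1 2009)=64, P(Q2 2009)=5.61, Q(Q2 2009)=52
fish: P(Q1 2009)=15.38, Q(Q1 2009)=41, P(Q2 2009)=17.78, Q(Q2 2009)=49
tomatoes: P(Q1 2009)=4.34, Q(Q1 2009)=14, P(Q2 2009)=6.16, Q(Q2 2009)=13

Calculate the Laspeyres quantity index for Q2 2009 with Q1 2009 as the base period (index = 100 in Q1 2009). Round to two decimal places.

105.63

Laspeyres quantity index uses base-period prices as weights.
ΣP(Q1 2009)·Q(Q2 2009) = 5.11×52 + 15.38×49 + 4.34×13 = 265.72 + 753.62 + 56.42 = 1075.76
ΣP(Q1 2009)·Q(Q1 2009) = 5.11×64 + 15.38×41 + 4.34×14 = 327.04 + 630.58 + 60.76 = 1018.38
Index = 1075.76 / 1018.38 × 100 = 105.6344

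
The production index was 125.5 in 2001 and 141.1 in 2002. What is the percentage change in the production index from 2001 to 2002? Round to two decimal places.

12.43%

Change = (141.1 − 125.5) / 125.5 × 100
       = 15.6 / 125.5 × 100 = 12.4303%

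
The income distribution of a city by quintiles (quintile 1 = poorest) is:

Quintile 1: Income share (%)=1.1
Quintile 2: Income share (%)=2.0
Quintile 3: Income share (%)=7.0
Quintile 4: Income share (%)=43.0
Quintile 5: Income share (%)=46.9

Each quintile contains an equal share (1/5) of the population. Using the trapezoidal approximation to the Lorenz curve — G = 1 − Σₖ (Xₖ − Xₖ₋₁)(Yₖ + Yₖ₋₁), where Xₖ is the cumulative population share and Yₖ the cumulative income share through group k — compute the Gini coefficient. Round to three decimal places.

Cumulative income shares Yₖ: 0.0110, 0.0310, 0.1010, 0.5310, 1.0000
Σ (Xₖ−Xₖ₋₁)(Yₖ+Yₖ₋₁) = (1/5)(0.0110+0.0000) + (1/5)(0.0310+0.0110) + (1/5)(0.1010+0.0310) + (1/5)(0.5310+0.1010) + (1/5)(1.0000+0.5310)
  = 0.0022 + 0.0084 + 0.0264 + 0.1264 + 0.3062 = 0.4696
G = 1 − 0.4696 = 0.5304

0.530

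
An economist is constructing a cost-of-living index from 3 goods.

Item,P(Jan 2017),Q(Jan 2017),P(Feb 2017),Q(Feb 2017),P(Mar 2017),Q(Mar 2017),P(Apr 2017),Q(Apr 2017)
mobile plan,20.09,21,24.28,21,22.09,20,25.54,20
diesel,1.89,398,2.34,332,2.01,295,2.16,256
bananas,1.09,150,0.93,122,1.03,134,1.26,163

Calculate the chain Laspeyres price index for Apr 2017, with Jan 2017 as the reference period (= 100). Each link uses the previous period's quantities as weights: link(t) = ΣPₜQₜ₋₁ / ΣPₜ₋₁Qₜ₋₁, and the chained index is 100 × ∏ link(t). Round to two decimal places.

119.11

Link Jan 2017→Feb 2017:
ΣP(Feb 2017)Q(Jan 2017) = 24.28×21 + 2.34×398 + 0.93×150 = 509.88 + 931.32 + 139.5 = 1580.7
ΣP(Jan 2017)Q(Jan 2017) = 20.09×21 + 1.89×398 + 1.09×150 = 421.89 + 752.22 + 163.5 = 1337.61
link = 1580.7/1337.61 = 1.181735
Link Feb 2017→Mar 2017:
ΣP(Mar 2017)Q(Feb 2017) = 22.09×21 + 2.01×332 + 1.03×122 = 463.89 + 667.32 + 125.66 = 1256.87
ΣP(Feb 2017)Q(Feb 2017) = 24.28×21 + 2.34×332 + 0.93×122 = 509.88 + 776.88 + 113.46 = 1400.22
link = 1256.87/1400.22 = 0.897623
Link Mar 2017→Apr 2017:
ΣP(Apr 2017)Q(Mar 2017) = 25.54×20 + 2.16×295 + 1.26×134 = 510.8 + 637.2 + 168.84 = 1316.84
ΣP(Mar 2017)Q(Mar 2017) = 22.09×20 + 2.01×295 + 1.03×134 = 441.8 + 592.95 + 138.02 = 1172.77
link = 1316.84/1172.77 = 1.122846
Chained index = 100 × 1.181735 × 0.897623 × 1.122846 = 119.1062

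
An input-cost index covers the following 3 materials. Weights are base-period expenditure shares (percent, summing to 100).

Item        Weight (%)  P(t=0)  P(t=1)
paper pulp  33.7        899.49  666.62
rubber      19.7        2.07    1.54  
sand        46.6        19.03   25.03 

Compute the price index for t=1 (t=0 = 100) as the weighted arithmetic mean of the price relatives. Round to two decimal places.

100.92

paper pulp: 33.7 × (666.62/899.49) = 33.7 × 0.741109 = 24.9754
rubber: 19.7 × (1.54/2.07) = 19.7 × 0.743961 = 14.6560
sand: 46.6 × (25.03/19.03) = 46.6 × 1.315292 = 61.2926
Index = Σ wᵢ·(p₁ᵢ/p₀ᵢ) = 24.9754 + 14.6560 + 61.2926 = 100.9240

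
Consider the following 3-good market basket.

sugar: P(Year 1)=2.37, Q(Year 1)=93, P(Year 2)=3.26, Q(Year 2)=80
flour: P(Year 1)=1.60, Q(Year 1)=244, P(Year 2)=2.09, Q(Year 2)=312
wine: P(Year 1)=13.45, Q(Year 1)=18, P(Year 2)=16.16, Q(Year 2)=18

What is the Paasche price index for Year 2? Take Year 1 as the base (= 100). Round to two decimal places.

Paasche price index uses current-period quantities as weights.
ΣP(Year 2)·Q(Year 2) = 3.26×80 + 2.09×312 + 16.16×18 = 260.8 + 652.08 + 290.88 = 1203.76
ΣP(Year 1)·Q(Year 2) = 2.37×80 + 1.60×312 + 13.45×18 = 189.6 + 499.2 + 242.1 = 930.9
Index = 1203.76 / 930.9 × 100 = 129.3114

129.31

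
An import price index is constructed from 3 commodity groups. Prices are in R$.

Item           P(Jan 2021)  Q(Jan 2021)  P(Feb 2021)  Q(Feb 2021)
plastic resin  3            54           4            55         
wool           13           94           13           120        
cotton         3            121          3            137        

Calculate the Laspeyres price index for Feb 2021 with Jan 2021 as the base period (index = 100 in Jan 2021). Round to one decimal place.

103.1

Laspeyres price index uses base-period quantities as weights.
ΣP(Feb 2021)·Q(Jan 2021) = 4×54 + 13×94 + 3×121 = 216 + 1222 + 363 = 1801
ΣP(Jan 2021)·Q(Jan 2021) = 3×54 + 13×94 + 3×121 = 162 + 1222 + 363 = 1747
Index = 1801 / 1747 × 100 = 103.0910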